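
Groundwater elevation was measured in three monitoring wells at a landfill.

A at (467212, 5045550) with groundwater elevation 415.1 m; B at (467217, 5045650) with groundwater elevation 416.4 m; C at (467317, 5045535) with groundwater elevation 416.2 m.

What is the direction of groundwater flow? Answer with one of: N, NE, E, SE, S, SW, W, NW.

SW

Taking A as reference: B−A = (5, 100, +1.3); C−A = (105, -15, +1.1).
Solve a·Δx + b·Δy = Δh: det = 5·(-15) − 105·100 = -10575.
∂h/∂x = [(+1.3)·(-15) − (+1.1)·100] / -10575 = +0.01225
∂h/∂y = [5·(+1.1) − 105·(+1.3)] / -10575 = +0.01239
Flow = −∇h = (-0.01225 east, -0.01239 north), which points southwest.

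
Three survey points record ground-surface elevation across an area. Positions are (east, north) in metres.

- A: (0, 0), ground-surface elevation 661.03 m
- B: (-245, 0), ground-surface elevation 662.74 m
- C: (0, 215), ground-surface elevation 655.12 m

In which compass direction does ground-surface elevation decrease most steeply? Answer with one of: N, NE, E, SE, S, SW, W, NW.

∂z/∂x = (662.74 − 661.03) / (-245 − 0) = -0.006980
∂z/∂y = (655.12 − 661.03) / (215 − 0) = -0.02749
Steepest decrease is along −∇f = (+0.006980 E, +0.02749 N) → north.

N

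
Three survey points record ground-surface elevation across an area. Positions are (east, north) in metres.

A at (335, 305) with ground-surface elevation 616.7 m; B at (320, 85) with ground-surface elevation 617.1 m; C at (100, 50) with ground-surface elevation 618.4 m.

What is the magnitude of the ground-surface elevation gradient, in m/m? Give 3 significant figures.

Three-point gradient (reference A): Δ to B = (-15, -220, +0.4), Δ to C = (-235, -255, +1.7).
∂z/∂x = -0.005681, ∂z/∂y = -0.001431 (det = -47875).
|∇f| = √(-0.005681² + -0.001431²) = 0.005858 m/m

0.00586 m/m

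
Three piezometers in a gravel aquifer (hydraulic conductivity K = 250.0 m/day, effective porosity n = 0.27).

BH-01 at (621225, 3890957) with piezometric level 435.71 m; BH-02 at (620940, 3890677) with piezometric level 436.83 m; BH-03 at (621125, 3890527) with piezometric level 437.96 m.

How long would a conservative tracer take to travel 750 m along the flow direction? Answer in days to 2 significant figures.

With h = a·x + b·y + c and BH-01 as origin, the differences give:
  (-285)·a + (-280)·b = +1.12
  (-100)·a + (-430)·b = +2.25
Eliminate b (×(-430) and ×(-280), subtract): 94550·a = 148.400 → a = ∂h/∂x = +0.001570
Back-substitute: b = ∂h/∂y = -0.005598.
|∇h| = √(0.001570² + -0.005598²) = 0.005814
Seepage velocity v = K·i/n = 250.0 × 0.005814 / 0.27 = 5.383 m/day.
t = 750 / 5.383 = 139.3 days.

140 days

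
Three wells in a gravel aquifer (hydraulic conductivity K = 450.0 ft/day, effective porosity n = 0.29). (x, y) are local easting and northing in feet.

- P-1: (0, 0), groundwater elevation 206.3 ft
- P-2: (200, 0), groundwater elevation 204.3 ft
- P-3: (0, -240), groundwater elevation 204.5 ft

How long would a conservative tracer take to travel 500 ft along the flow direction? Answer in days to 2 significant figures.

∂h/∂x = (204.3 − 206.3) / (200 − 0) = -0.01000
∂h/∂y = (204.5 − 206.3) / (-240 − 0) = +0.007500
|∇h| = √(-0.01000² + 0.007500²) = 0.0125
Seepage velocity v = K·i/n = 450.0 × 0.0125 / 0.29 = 19.4 ft/day.
t = 500 / 19.4 = 25.77 days.

26 days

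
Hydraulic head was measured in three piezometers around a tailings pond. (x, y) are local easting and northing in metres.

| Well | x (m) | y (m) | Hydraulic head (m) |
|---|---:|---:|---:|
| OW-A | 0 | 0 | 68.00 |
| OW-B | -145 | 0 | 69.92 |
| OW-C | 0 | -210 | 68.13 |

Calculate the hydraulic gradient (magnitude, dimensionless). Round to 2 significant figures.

∂h/∂x = (69.92 − 68.00) / (-145 − 0) = -0.01324
∂h/∂y = (68.13 − 68.00) / (-210 − 0) = -0.0006190
|∇h| = √(-0.01324² + -0.0006190²) = 0.01325

0.013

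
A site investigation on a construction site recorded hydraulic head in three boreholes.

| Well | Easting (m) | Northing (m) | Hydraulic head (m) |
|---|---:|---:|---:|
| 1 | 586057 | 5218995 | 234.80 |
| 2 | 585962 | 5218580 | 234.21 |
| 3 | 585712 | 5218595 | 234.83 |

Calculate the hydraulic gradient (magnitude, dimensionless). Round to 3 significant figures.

Three-point gradient (reference 1): Δ to 2 = (-95, -415, -0.59), Δ to 3 = (-345, -400, +0.03).
∂h/∂x = -0.002362, ∂h/∂y = +0.001962 (det = -105175).
|∇h| = √(-0.002362² + 0.001962²) = 0.003071

0.00307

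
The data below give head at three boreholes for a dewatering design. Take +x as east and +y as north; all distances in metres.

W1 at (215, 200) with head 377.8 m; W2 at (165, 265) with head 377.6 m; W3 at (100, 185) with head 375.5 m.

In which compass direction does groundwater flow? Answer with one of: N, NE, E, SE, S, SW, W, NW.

SW

With h = a·x + b·y + c and W1 as origin, the differences give:
  (-50)·a + 65·b = -0.2
  (-115)·a + (-15)·b = -2.3
Eliminate b (×(-15) and ×65, subtract): 8225·a = 152.50 → a = ∂h/∂x = +0.01854
Back-substitute: b = ∂h/∂y = +0.01119.
Flow = −∇h = (-0.01854 east, -0.01119 north), which points southwest.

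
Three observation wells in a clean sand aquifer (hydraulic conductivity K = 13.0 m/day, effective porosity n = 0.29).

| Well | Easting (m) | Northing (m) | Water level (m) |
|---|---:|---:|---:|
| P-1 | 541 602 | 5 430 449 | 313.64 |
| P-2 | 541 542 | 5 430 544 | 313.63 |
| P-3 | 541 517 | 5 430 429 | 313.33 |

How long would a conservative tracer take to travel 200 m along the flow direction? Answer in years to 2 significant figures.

Three-point gradient (reference P-1): Δ to P-2 = (-60, 95, -0.01), Δ to P-3 = (-85, -20, -0.31).
∂h/∂x = +0.003197, ∂h/∂y = +0.001914 (det = 9275).
|∇h| = √(0.003197² + 0.001914²) = 0.003726
Seepage velocity v = K·i/n = 13.0 × 0.003726 / 0.29 = 0.167 m/day.
t = 200 / 0.167 = 1198 days = 3.28 years.

3.3 years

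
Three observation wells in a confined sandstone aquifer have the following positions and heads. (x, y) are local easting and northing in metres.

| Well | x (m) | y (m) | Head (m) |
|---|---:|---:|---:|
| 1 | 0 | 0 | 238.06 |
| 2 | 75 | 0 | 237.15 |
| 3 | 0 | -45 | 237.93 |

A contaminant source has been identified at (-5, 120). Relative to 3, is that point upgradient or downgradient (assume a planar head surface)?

∂h/∂x = (237.15 − 238.06) / (75 − 0) = -0.01213
∂h/∂y = (237.93 − 238.06) / (-45 − 0) = +0.002889
Head at (-5, 120) = 238.06 + (-0.01213)·(-5) + (+0.002889)·(120) = 238.47 m.
That is higher than the 237.93 m at 3, so the point is upgradient.

upgradient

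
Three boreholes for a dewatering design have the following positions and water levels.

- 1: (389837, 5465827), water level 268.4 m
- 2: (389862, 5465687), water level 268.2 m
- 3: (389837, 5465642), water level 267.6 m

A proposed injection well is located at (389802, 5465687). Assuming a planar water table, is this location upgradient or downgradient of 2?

downgradient

With h = a·x + b·y + c and 1 as origin, the differences give:
  25·a + (-140)·b = -0.2
  0·a + (-185)·b = -0.8
Eliminate b (×(-185) and ×(-140), subtract): -4625·a = -75.00 → a = ∂h/∂x = +0.01622
Back-substitute: b = ∂h/∂y = +0.004324.
Head at (389802, 5465687) = 268.4 + (+0.01622)·(-35) + (+0.004324)·(-140) = 267.23 m.
That is lower than the 268.2 m at 2, so the point is downgradient.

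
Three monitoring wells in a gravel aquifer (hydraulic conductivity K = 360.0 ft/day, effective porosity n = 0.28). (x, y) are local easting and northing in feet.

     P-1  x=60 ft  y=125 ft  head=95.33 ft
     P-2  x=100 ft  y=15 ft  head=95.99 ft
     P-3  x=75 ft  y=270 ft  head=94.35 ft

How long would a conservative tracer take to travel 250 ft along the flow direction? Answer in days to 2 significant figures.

29 days

Differences from P-1: to P-2 (Δx, Δy, Δh) = (40, -110, +0.66); to P-3 = (15, 145, -0.98).
Determinant of the coordinate differences = 40·145 − 15·(-110) = 7450.
∂h/∂x = [(+0.66)·145 − (-0.98)·(-110)] / 7450 = -0.001624
∂h/∂y = [40·(-0.98) − 15·(+0.66)] / 7450 = -0.006591
|∇h| = √(-0.001624² + -0.006591²) = 0.006788
Seepage velocity v = K·i/n = 360.0 × 0.006788 / 0.28 = 8.727 ft/day.
t = 250 / 8.727 = 28.65 days.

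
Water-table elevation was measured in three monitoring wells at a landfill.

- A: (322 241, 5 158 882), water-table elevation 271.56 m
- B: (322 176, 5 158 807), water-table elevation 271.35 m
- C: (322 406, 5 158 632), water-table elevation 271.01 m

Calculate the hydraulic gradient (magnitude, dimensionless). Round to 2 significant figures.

0.0025

Three-point gradient (reference A): Δ to B = (-65, -75, -0.21), Δ to C = (165, -250, -0.55).
∂h/∂x = +0.0003930, ∂h/∂y = +0.002459 (det = 28625).
|∇h| = √(0.0003930² + 0.002459²) = 0.00249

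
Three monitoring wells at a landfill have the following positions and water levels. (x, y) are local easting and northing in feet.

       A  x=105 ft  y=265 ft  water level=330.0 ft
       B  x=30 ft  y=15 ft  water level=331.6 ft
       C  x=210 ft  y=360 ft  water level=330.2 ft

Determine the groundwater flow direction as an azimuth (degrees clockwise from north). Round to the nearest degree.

Differences from A: to B (Δx, Δy, Δh) = (-75, -250, +1.6); to C = (105, 95, +0.2).
Solve a·Δx + b·Δy = Δh: det = (-75)·95 − 105·(-250) = 19125.
∂h/∂x = [(+1.6)·95 − (+0.2)·(-250)] / 19125 = +0.01056
∂h/∂y = [(-75)·(+0.2) − 105·(+1.6)] / 19125 = -0.009569
Flow direction (−∇h) has components (-0.01056 E, +0.009569 N).
Azimuth = atan2(E, N) = atan2(-0.01056, +0.009569) = 312.2° ≈ 312°.

312°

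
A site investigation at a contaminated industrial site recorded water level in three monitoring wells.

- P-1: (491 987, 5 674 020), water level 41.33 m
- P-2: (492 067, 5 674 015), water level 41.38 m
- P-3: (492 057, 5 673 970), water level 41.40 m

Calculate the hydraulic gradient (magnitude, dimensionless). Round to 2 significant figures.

With h = a·x + b·y + c and P-1 as origin, the differences give:
  80·a + (-5)·b = +0.05
  70·a + (-50)·b = +0.07
Eliminate b (×(-50) and ×(-5), subtract): -3650·a = -2.150 → a = ∂h/∂x = +0.0005890
Back-substitute: b = ∂h/∂y = -0.0005753.
|∇h| = √(0.0005890² + -0.0005753²) = 0.0008233

0.00082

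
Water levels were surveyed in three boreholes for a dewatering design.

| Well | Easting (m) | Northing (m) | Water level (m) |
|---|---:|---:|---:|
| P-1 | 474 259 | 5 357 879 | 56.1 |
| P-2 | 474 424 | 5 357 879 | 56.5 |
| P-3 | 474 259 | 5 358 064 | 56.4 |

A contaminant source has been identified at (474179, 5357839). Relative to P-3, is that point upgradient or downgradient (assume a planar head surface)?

∂h/∂x = (56.5 − 56.1) / (474424 − 474259) = +0.002424
∂h/∂y = (56.4 − 56.1) / (5358064 − 5357879) = +0.001622
Head at (474179, 5357839) = 56.1 + (+0.002424)·(-80) + (+0.001622)·(-40) = 55.84 m.
That is lower than the 56.4 m at P-3, so the point is downgradient.

downgradient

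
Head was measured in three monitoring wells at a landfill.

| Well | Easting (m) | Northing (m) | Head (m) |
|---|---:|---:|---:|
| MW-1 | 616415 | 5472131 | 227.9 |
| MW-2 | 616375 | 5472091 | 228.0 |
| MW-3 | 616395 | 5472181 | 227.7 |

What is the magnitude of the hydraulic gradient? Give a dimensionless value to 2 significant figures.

Three-point gradient (reference MW-1): Δ to MW-2 = (-40, -40, +0.1), Δ to MW-3 = (-20, 50, -0.2).
∂h/∂x = +0.001071, ∂h/∂y = -0.003571 (det = -2800).
|∇h| = √(0.001071² + -0.003571²) = 0.003728

0.0037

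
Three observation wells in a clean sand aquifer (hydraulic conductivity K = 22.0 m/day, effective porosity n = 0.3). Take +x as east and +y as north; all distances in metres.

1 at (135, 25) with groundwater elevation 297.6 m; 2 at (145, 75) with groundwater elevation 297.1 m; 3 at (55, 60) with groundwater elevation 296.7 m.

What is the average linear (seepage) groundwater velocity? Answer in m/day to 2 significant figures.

With h = a·x + b·y + c and 1 as origin, the differences give:
  10·a + 50·b = -0.5
  (-80)·a + 35·b = -0.9
Eliminate b (×35 and ×50, subtract): 4350·a = 27.50 → a = ∂h/∂x = +0.006322
Back-substitute: b = ∂h/∂y = -0.01126.
|∇h| = √(0.006322² + -0.01126²) = 0.01291
Seepage velocity v = K·i/n = 22.0 × 0.01291 / 0.3 = 0.9467 m/day.

0.95 m/day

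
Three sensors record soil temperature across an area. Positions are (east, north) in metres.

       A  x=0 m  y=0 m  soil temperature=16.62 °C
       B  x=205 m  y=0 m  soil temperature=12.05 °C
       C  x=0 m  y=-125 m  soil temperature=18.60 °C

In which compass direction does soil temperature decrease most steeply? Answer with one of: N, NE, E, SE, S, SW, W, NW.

∂T/∂x = (12.05 − 16.62) / (205 − 0) = -0.02229
∂T/∂y = (18.60 − 16.62) / (-125 − 0) = -0.01584
Steepest decrease is along −∇f = (+0.02229 E, +0.01584 N) → northeast.

NE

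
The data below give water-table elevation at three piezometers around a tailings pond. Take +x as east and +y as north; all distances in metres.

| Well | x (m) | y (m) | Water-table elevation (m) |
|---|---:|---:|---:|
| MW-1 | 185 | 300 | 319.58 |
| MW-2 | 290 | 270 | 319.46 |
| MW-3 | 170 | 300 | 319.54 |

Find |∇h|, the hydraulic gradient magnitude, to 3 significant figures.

Differences from MW-1: to MW-2 (Δx, Δy, Δh) = (105, -30, -0.12); to MW-3 = (-15, 0, -0.04).
Solve a·Δx + b·Δy = Δh: det = 105·0 − (-15)·(-30) = -450.
∂h/∂x = [(-0.12)·0 − (-0.04)·(-30)] / -450 = +0.002667
∂h/∂y = [105·(-0.04) − (-15)·(-0.12)] / -450 = +0.01333
|∇h| = √(0.002667² + 0.01333²) = 0.01359

0.0136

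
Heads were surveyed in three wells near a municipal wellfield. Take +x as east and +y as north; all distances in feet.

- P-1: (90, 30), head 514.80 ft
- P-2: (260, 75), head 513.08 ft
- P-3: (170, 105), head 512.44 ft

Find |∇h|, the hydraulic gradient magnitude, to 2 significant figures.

0.029

Differences from P-1: to P-2 (Δx, Δy, Δh) = (170, 45, -1.72); to P-3 = (80, 75, -2.36).
Solve a·Δx + b·Δy = Δh: det = 170·75 − 80·45 = 9150.
∂h/∂x = [(-1.72)·75 − (-2.36)·45] / 9150 = -0.002492
∂h/∂y = [170·(-2.36) − 80·(-1.72)] / 9150 = -0.02881
|∇h| = √(-0.002492² + -0.02881²) = 0.02892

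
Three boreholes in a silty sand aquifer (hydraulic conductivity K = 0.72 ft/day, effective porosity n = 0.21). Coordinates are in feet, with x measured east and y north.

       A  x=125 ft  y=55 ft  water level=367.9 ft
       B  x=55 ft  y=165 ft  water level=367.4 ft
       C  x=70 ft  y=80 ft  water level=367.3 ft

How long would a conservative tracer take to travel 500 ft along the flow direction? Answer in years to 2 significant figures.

31 years

With h = a·x + b·y + c and A as origin, the differences give:
  (-70)·a + 110·b = -0.5
  (-55)·a + 25·b = -0.6
Eliminate b (×25 and ×110, subtract): 4300·a = 53.50 → a = ∂h/∂x = +0.01244
Back-substitute: b = ∂h/∂y = +0.003372.
|∇h| = √(0.01244² + 0.003372²) = 0.01289
Seepage velocity v = K·i/n = 0.72 × 0.01289 / 0.21 = 0.04419 ft/day.
t = 500 / 0.04419 = 1.131e+04 days = 31 years.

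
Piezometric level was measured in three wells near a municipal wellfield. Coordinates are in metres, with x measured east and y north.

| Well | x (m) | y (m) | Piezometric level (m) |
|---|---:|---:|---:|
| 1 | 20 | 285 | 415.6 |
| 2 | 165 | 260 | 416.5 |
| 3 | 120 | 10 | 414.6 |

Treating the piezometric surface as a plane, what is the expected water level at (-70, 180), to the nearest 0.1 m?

Three-point gradient (reference 1): Δ to 2 = (145, -25, +0.9), Δ to 3 = (100, -275, -1.0).
∂h/∂x = +0.007291, ∂h/∂y = +0.006288 (det = -37375).
h(-70, 180) = 415.6 + (+0.007291)·(-90) + (+0.006288)·(-105) = 415.6 -0.656 -0.660 = 414.284 m.

414.3 m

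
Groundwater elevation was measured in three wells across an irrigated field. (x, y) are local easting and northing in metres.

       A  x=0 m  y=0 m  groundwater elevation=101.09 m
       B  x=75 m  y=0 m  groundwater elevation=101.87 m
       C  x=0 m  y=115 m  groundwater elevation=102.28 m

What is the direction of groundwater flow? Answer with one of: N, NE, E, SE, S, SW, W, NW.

SW

∂h/∂x = (101.87 − 101.09) / (75 − 0) = +0.01040
∂h/∂y = (102.28 − 101.09) / (115 − 0) = +0.01035
Flow = −∇h = (-0.01040 east, -0.01035 north), which points southwest.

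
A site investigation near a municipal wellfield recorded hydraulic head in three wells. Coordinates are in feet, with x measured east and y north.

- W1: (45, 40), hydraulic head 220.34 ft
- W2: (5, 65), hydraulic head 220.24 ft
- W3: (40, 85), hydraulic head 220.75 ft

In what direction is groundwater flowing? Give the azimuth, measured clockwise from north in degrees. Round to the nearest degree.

With h = a·x + b·y + c and W1 as origin, the differences give:
  (-40)·a + 25·b = -0.10
  (-5)·a + 45·b = +0.41
Eliminate b (×45 and ×25, subtract): -1675·a = -14.750 → a = ∂h/∂x = +0.008806
Back-substitute: b = ∂h/∂y = +0.01009.
Flow direction (−∇h) has components (-0.008806 E, -0.01009 N).
Azimuth = atan2(E, N) = atan2(-0.008806, -0.01009) = 221.1° ≈ 221°.

221°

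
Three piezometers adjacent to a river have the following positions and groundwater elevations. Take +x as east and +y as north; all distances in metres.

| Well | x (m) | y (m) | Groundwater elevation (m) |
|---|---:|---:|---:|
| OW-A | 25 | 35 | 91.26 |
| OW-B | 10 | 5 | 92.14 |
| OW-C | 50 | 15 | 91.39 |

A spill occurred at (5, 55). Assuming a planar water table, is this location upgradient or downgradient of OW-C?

downgradient

Taking OW-A as reference: OW-B−OW-A = (-15, -30, +0.88); OW-C−OW-A = (25, -20, +0.13).
Determinant of the coordinate differences = (-15)·(-20) − 25·(-30) = 1050.
∂h/∂x = [(+0.88)·(-20) − (+0.13)·(-30)] / 1050 = -0.01305
∂h/∂y = [(-15)·(+0.13) − 25·(+0.88)] / 1050 = -0.02281
Head at (5, 55) = 91.26 + (-0.01305)·(-20) + (-0.02281)·(20) = 91.06 m.
That is lower than the 91.39 m at OW-C, so the point is downgradient.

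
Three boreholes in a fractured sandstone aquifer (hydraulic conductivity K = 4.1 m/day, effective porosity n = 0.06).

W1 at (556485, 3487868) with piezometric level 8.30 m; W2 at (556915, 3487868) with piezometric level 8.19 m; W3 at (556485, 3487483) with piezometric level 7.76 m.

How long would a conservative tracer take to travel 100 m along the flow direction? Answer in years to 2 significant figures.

∂h/∂x = (8.19 − 8.30) / (556915 − 556485) = -0.0002558
∂h/∂y = (7.76 − 8.30) / (3487483 − 3487868) = +0.001403
|∇h| = √(-0.0002558² + 0.001403²) = 0.001426
Seepage velocity v = K·i/n = 4.1 × 0.001426 / 0.06 = 0.09744 m/day.
t = 100 / 0.09744 = 1026 days = 2.81 years.

2.8 years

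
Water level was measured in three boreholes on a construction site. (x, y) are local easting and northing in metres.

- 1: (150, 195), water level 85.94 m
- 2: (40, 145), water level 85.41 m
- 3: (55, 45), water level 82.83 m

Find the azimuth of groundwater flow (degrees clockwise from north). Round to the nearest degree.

Differences from 1: to 2 (Δx, Δy, Δh) = (-110, -50, -0.53); to 3 = (-95, -150, -3.11).
Solve a·Δx + b·Δy = Δh: det = (-110)·(-150) − (-95)·(-50) = 11750.
∂h/∂x = [(-0.53)·(-150) − (-3.11)·(-50)] / 11750 = -0.006468
∂h/∂y = [(-110)·(-3.11) − (-95)·(-0.53)] / 11750 = +0.02483
Flow direction (−∇h) has components (+0.006468 E, -0.02483 N).
Azimuth = atan2(E, N) = atan2(+0.006468, -0.02483) = 165.4° ≈ 165°.

165°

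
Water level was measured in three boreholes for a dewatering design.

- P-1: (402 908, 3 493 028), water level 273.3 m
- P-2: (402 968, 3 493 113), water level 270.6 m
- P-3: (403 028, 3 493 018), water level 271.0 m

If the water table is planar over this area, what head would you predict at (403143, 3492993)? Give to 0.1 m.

With h = a·x + b·y + c and P-1 as origin, the differences give:
  60·a + 85·b = -2.7
  120·a + (-10)·b = -2.3
Eliminate b (×(-10) and ×85, subtract): -10800·a = 222.50 → a = ∂h/∂x = -0.02060
Back-substitute: b = ∂h/∂y = -0.01722.
h(403143, 3492993) = 273.3 + (-0.02060)·(235) + (-0.01722)·(-35) = 273.3 -4.841 +0.603 = 269.061 m.

269.1 m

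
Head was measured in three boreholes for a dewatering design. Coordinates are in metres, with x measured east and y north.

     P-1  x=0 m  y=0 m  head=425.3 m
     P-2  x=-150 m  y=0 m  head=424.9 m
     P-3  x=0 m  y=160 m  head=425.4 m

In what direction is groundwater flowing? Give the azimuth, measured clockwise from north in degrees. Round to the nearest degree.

∂h/∂x = (424.9 − 425.3) / (-150 − 0) = +0.002667
∂h/∂y = (425.4 − 425.3) / (160 − 0) = +0.0006250
Flow direction (−∇h) has components (-0.002667 E, -0.0006250 N).
Azimuth = atan2(E, N) = atan2(-0.002667, -0.0006250) = 256.8° ≈ 257°.

257°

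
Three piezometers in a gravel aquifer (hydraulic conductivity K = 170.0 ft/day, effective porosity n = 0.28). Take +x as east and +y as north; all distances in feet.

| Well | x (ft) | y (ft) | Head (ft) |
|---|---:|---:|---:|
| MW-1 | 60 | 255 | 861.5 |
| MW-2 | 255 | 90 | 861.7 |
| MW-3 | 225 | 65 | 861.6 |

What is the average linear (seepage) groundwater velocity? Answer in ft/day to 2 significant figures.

With h = a·x + b·y + c and MW-1 as origin, the differences give:
  195·a + (-165)·b = +0.2
  165·a + (-190)·b = +0.1
Eliminate b (×(-190) and ×(-165), subtract): -9825·a = -21.50 → a = ∂h/∂x = +0.002188
Back-substitute: b = ∂h/∂y = +0.001374.
|∇h| = √(0.002188² + 0.001374²) = 0.002584
Seepage velocity v = K·i/n = 170.0 × 0.002584 / 0.28 = 1.569 ft/day.

1.6 ft/day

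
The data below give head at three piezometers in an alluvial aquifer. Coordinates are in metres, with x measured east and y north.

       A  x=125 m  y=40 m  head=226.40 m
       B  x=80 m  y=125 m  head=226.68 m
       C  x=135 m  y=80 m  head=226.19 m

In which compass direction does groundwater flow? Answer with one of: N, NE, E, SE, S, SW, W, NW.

Three-point gradient (reference A): Δ to B = (-45, 85, +0.28), Δ to C = (10, 40, -0.21).
∂h/∂x = -0.01096, ∂h/∂y = -0.002509 (det = -2650).
Flow = −∇h = (+0.01096 east, +0.002509 north), which points east.

E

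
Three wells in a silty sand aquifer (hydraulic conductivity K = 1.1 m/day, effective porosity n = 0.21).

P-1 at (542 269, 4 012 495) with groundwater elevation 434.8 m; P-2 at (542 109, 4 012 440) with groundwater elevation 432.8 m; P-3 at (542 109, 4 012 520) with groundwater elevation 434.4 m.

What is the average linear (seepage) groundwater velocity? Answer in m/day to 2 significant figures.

0.11 m/day

With h = a·x + b·y + c and P-1 as origin, the differences give:
  (-160)·a + (-55)·b = -2.0
  (-160)·a + 25·b = -0.4
Eliminate b (×25 and ×(-55), subtract): -12800·a = -72.00 → a = ∂h/∂x = +0.005625
Back-substitute: b = ∂h/∂y = +0.02000.
|∇h| = √(0.005625² + 0.02000²) = 0.02078
Seepage velocity v = K·i/n = 1.1 × 0.02078 / 0.21 = 0.1088 m/day.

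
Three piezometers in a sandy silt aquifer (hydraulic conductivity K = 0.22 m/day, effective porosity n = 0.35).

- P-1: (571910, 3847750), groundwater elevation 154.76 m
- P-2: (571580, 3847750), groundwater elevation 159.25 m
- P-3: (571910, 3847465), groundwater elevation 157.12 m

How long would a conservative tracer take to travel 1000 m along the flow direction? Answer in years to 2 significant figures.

∂h/∂x = (159.25 − 154.76) / (571580 − 571910) = -0.01361
∂h/∂y = (157.12 − 154.76) / (3847465 − 3847750) = -0.008281
|∇h| = √(-0.01361² + -0.008281²) = 0.01593
Seepage velocity v = K·i/n = 0.22 × 0.01593 / 0.35 = 0.01001 m/day.
t = 1000 / 0.01001 = 9.99e+04 days = 274 years.

270 years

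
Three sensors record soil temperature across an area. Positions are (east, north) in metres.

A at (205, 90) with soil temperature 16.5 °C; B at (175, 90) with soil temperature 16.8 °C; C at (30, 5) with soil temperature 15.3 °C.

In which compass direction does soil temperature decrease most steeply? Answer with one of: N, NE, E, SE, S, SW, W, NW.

Differences from A: to B (Δx, Δy, Δh) = (-30, 0, +0.3); to C = (-175, -85, -1.2).
Solve a·Δx + b·Δy = ΔT: det = (-30)·(-85) − (-175)·0 = 2550.
∂T/∂x = [(+0.3)·(-85) − (-1.2)·0] / 2550 = -0.01000
∂T/∂y = [(-30)·(-1.2) − (-175)·(+0.3)] / 2550 = +0.03471
Steepest decrease is along −∇f = (+0.01000 E, -0.03471 N) → south.

S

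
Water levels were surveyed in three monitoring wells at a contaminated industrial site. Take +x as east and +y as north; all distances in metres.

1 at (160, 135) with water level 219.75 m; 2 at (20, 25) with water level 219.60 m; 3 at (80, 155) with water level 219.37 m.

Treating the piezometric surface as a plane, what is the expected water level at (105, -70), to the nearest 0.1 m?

With h = a·x + b·y + c and 1 as origin, the differences give:
  (-140)·a + (-110)·b = -0.15
  (-80)·a + 20·b = -0.38
Eliminate b (×20 and ×(-110), subtract): -11600·a = -44.800 → a = ∂h/∂x = +0.003862
Back-substitute: b = ∂h/∂y = -0.003552.
h(105, -70) = 219.75 + (+0.003862)·(-55) + (-0.003552)·(-205) = 219.75 -0.212 +0.728 = 220.266 m.

220.3 m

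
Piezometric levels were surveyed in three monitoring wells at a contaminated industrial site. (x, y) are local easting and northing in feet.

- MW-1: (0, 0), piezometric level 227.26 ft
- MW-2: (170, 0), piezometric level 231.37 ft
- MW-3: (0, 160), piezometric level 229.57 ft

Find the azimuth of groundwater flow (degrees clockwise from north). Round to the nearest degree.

239°

∂h/∂x = (231.37 − 227.26) / (170 − 0) = +0.02418
∂h/∂y = (229.57 − 227.26) / (160 − 0) = +0.01444
Flow direction (−∇h) has components (-0.02418 E, -0.01444 N).
Azimuth = atan2(E, N) = atan2(-0.02418, -0.01444) = 239.2° ≈ 239°.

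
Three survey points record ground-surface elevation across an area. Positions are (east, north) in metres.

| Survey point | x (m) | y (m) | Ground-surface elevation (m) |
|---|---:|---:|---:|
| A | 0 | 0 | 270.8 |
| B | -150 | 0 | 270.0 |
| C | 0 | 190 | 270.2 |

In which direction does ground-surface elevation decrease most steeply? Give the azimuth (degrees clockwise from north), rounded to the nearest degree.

∂z/∂x = (270.0 − 270.8) / (-150 − 0) = +0.005333
∂z/∂y = (270.2 − 270.8) / (190 − 0) = -0.003158
Steepest decrease is along −∇f: components (-0.005333 E, +0.003158 N).
Azimuth = atan2(-0.005333, +0.003158) = 300.6° ≈ 301°.

301°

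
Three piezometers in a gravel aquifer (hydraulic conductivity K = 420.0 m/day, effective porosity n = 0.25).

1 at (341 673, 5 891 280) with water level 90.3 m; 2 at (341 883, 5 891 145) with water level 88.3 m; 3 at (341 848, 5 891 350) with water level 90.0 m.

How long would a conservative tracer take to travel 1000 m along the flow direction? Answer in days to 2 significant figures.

Taking 1 as reference: 2−1 = (210, -135, -2.0); 3−1 = (175, 70, -0.3).
Solve a·Δx + b·Δy = Δh: det = 210·70 − 175·(-135) = 38325.
∂h/∂x = [(-2.0)·70 − (-0.3)·(-135)] / 38325 = -0.004710
∂h/∂y = [210·(-0.3) − 175·(-2.0)] / 38325 = +0.007489
|∇h| = √(-0.004710² + 0.007489²) = 0.008847
Seepage velocity v = K·i/n = 420.0 × 0.008847 / 0.25 = 14.86 m/day.
t = 1000 / 14.86 = 67.29 days.

67 days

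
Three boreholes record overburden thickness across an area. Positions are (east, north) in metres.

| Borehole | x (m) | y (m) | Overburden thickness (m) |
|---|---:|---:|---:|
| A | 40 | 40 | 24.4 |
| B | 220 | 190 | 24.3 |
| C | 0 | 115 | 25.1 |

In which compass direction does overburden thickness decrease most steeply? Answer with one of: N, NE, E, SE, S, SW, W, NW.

Three-point gradient (reference A): Δ to B = (180, 150, -0.1), Δ to C = (-40, 75, +0.7).
∂d/∂x = -0.005769, ∂d/∂y = +0.006256 (det = 19500).
Steepest decrease is along −∇f = (+0.005769 E, -0.006256 N) → southeast.

SE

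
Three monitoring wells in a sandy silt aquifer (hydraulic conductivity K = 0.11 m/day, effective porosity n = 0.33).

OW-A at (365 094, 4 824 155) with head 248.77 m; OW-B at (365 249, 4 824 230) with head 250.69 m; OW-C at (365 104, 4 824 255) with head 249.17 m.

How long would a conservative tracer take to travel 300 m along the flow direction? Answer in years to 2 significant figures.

220 years

Three-point gradient (reference OW-A): Δ to OW-B = (155, 75, +1.92), Δ to OW-C = (10, 100, +0.40).
∂h/∂x = +0.01098, ∂h/∂y = +0.002902 (det = 14750).
|∇h| = √(0.01098² + 0.002902²) = 0.01136
Seepage velocity v = K·i/n = 0.11 × 0.01136 / 0.33 = 0.003787 m/day.
t = 300 / 0.003787 = 7.922e+04 days = 217 years.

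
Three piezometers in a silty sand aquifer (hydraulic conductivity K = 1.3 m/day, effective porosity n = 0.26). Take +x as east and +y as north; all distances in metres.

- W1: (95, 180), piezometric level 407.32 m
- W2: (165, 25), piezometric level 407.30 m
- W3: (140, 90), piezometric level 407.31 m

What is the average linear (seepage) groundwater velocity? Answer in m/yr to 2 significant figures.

0.87 m/yr

Three-point gradient (reference W1): Δ to W2 = (70, -155, -0.02), Δ to W3 = (45, -90, -0.01).
∂h/∂x = +0.0003704, ∂h/∂y = +0.0002963 (det = 675).
|∇h| = √(0.0003704² + 0.0002963²) = 0.0004743
Seepage velocity v = K·i/n = 1.3 × 0.0004743 / 0.26 = 0.002371 m/day = 0.866 m/yr.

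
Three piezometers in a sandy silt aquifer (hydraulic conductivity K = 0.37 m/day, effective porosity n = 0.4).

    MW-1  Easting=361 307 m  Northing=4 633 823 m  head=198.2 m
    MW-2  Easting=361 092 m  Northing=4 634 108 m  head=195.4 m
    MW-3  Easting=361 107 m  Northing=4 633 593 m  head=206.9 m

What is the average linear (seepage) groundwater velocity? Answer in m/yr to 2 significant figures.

With h = a·x + b·y + c and MW-1 as origin, the differences give:
  (-215)·a + 285·b = -2.8
  (-200)·a + (-230)·b = +8.7
Eliminate b (×(-230) and ×285, subtract): 106450·a = -1835.50 → a = ∂h/∂x = -0.01724
Back-substitute: b = ∂h/∂y = -0.02283.
|∇h| = √(-0.01724² + -0.02283²) = 0.02861
Seepage velocity v = K·i/n = 0.37 × 0.02861 / 0.4 = 0.02646 m/day = 9.665 m/yr.

9.7 m/yr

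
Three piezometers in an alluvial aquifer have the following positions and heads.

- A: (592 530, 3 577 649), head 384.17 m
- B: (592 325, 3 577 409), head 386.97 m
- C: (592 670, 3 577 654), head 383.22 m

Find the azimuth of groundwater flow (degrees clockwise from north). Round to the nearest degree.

047°

Differences from A: to B (Δx, Δy, Δh) = (-205, -240, +2.80); to C = (140, 5, -0.95).
Determinant of the coordinate differences = (-205)·5 − 140·(-240) = 32575.
∂h/∂x = [(+2.80)·5 − (-0.95)·(-240)] / 32575 = -0.006569
∂h/∂y = [(-205)·(-0.95) − 140·(+2.80)] / 32575 = -0.006055
Flow direction (−∇h) has components (+0.006569 E, +0.006055 N).
Azimuth = atan2(E, N) = atan2(+0.006569, +0.006055) = 47.3° ≈ 047°.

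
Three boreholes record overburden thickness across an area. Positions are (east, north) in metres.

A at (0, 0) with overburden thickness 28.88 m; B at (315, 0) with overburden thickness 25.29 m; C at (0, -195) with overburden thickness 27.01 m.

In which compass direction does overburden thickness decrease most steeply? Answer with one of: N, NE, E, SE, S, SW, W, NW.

SE

∂d/∂x = (25.29 − 28.88) / (315 − 0) = -0.01140
∂d/∂y = (27.01 − 28.88) / (-195 − 0) = +0.009590
Steepest decrease is along −∇f = (+0.01140 E, -0.009590 N) → southeast.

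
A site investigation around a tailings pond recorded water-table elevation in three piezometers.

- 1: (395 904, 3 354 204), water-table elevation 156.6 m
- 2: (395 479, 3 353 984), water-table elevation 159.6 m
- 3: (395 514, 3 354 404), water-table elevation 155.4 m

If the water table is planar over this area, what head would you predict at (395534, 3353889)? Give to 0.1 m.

Three-point gradient (reference 1): Δ to 2 = (-425, -220, +3.0), Δ to 3 = (-390, 200, -1.2).
∂h/∂x = -0.001967, ∂h/∂y = -0.009836 (det = -170800).
h(395534, 3353889) = 156.6 + (-0.001967)·(-370) + (-0.009836)·(-315) = 156.6 +0.728 +3.098 = 160.426 m.

160.4 m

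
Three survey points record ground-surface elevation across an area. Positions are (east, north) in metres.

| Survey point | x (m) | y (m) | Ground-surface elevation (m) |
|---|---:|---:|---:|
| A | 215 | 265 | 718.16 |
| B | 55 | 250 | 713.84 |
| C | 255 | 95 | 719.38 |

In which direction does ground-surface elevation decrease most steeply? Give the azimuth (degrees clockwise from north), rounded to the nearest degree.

Three-point gradient (reference A): Δ to B = (-160, -15, -4.32), Δ to C = (40, -170, +1.22).
∂z/∂x = +0.02708, ∂z/∂y = -0.0008058 (det = 27800).
Steepest decrease is along −∇f: components (-0.02708 E, +0.0008058 N).
Azimuth = atan2(-0.02708, +0.0008058) = 271.7° ≈ 272°.

272°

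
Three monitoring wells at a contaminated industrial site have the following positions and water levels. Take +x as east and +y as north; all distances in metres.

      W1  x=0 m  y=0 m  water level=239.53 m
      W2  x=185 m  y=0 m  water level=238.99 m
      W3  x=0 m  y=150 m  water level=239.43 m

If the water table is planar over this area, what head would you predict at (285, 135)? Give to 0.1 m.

∂h/∂x = (238.99 − 239.53) / (185 − 0) = -0.002919
∂h/∂y = (239.43 − 239.53) / (150 − 0) = -0.0006667
h(285, 135) = 239.53 + (-0.002919)·(285) + (-0.0006667)·(135) = 239.53 -0.832 -0.090 = 238.608 m.

238.6 m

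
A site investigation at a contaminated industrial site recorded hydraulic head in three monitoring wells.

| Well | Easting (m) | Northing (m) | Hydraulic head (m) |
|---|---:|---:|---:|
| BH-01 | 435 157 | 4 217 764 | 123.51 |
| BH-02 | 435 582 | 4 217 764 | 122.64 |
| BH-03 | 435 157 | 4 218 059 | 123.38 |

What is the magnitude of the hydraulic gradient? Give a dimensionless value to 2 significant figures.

∂h/∂x = (122.64 − 123.51) / (435582 − 435157) = -0.002047
∂h/∂y = (123.38 − 123.51) / (4218059 − 4217764) = -0.0004407
|∇h| = √(-0.002047² + -0.0004407²) = 0.002094

0.0021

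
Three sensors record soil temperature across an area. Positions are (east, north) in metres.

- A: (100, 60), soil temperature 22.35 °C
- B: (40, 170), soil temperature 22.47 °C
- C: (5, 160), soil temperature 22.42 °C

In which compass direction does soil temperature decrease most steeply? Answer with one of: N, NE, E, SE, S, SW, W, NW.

SW

Three-point gradient (reference A): Δ to B = (-60, 110, +0.12), Δ to C = (-95, 100, +0.07).
∂T/∂x = +0.0009663, ∂T/∂y = +0.001618 (det = 4450).
Steepest decrease is along −∇f = (-0.0009663 E, -0.001618 N) → southwest.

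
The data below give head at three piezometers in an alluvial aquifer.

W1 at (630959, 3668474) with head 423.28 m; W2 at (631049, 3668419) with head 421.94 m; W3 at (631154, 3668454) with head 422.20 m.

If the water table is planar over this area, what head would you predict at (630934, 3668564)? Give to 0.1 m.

Differences from W1: to W2 (Δx, Δy, Δh) = (90, -55, -1.34); to W3 = (195, -20, -1.08).
Solve a·Δx + b·Δy = Δh: det = 90·(-20) − 195·(-55) = 8925.
∂h/∂x = [(-1.34)·(-20) − (-1.08)·(-55)] / 8925 = -0.003653
∂h/∂y = [90·(-1.08) − 195·(-1.34)] / 8925 = +0.01839
h(630934, 3668564) = 423.28 + (-0.003653)·(-25) + (+0.01839)·(90) = 423.28 +0.091 +1.655 = 425.026 m.

425.0 m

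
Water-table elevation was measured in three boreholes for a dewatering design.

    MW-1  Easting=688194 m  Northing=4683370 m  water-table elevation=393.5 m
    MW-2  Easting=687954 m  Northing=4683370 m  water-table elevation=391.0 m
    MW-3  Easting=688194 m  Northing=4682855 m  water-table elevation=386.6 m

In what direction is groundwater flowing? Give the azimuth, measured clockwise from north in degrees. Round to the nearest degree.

218°

∂h/∂x = (391.0 − 393.5) / (687954 − 688194) = +0.01042
∂h/∂y = (386.6 − 393.5) / (4682855 − 4683370) = +0.01340
Flow direction (−∇h) has components (-0.01042 E, -0.01340 N).
Azimuth = atan2(E, N) = atan2(-0.01042, -0.01340) = 217.9° ≈ 218°.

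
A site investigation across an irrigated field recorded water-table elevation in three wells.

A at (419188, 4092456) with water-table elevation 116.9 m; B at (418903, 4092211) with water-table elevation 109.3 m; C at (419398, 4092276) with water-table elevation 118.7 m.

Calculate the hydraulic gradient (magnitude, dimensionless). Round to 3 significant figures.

Taking A as reference: B−A = (-285, -245, -7.6); C−A = (210, -180, +1.8).
Solve a·Δx + b·Δy = Δh: det = (-285)·(-180) − 210·(-245) = 102750.
∂h/∂x = [(-7.6)·(-180) − (+1.8)·(-245)] / 102750 = +0.01761
∂h/∂y = [(-285)·(+1.8) − 210·(-7.6)] / 102750 = +0.01054
|∇h| = √(0.01761² + 0.01054²) = 0.02052

0.0205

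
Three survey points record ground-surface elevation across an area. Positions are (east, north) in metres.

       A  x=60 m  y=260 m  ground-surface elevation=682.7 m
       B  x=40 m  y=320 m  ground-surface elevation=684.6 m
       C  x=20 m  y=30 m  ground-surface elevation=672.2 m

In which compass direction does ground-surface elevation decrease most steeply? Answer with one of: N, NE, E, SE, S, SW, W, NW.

SW

With z = a·x + b·y + c and A as origin, the differences give:
  (-20)·a + 60·b = +1.9
  (-40)·a + (-230)·b = -10.5
Eliminate b (×(-230) and ×60, subtract): 7000·a = 193.00 → a = ∂z/∂x = +0.02757
Back-substitute: b = ∂z/∂y = +0.04086.
Steepest decrease is along −∇f = (-0.02757 E, -0.04086 N) → southwest.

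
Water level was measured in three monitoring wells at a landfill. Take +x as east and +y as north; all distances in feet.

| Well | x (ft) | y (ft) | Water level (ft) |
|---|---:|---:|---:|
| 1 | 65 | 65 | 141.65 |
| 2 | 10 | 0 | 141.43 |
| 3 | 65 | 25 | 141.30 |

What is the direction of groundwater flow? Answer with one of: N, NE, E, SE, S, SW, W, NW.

SE

With h = a·x + b·y + c and 1 as origin, the differences give:
  (-55)·a + (-65)·b = -0.22
  0·a + (-40)·b = -0.35
Eliminate b (×(-40) and ×(-65), subtract): 2200·a = -13.950 → a = ∂h/∂x = -0.006341
Back-substitute: b = ∂h/∂y = +0.008750.
Flow = −∇h = (+0.006341 east, -0.008750 north), which points southeast.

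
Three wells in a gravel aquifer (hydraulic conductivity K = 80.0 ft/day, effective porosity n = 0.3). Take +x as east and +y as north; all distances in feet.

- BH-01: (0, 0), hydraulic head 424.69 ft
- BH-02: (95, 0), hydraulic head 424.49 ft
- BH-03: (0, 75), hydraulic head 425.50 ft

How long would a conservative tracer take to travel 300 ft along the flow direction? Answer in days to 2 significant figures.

100 days

∂h/∂x = (424.49 − 424.69) / (95 − 0) = -0.002105
∂h/∂y = (425.50 − 424.69) / (75 − 0) = +0.01080
|∇h| = √(-0.002105² + 0.01080²) = 0.011
Seepage velocity v = K·i/n = 80.0 × 0.011 / 0.3 = 2.933 ft/day.
t = 300 / 2.933 = 102.3 days.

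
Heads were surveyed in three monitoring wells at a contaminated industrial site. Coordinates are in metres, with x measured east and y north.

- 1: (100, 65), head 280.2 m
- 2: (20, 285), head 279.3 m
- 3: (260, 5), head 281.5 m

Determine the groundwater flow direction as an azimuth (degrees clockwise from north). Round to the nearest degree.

280°

Differences from 1: to 2 (Δx, Δy, Δh) = (-80, 220, -0.9); to 3 = (160, -60, +1.3).
Solve a·Δx + b·Δy = Δh: det = (-80)·(-60) − 160·220 = -30400.
∂h/∂x = [(-0.9)·(-60) − (+1.3)·220] / -30400 = +0.007632
∂h/∂y = [(-80)·(+1.3) − 160·(-0.9)] / -30400 = -0.001316
Flow direction (−∇h) has components (-0.007632 E, +0.001316 N).
Azimuth = atan2(E, N) = atan2(-0.007632, +0.001316) = 279.8° ≈ 280°.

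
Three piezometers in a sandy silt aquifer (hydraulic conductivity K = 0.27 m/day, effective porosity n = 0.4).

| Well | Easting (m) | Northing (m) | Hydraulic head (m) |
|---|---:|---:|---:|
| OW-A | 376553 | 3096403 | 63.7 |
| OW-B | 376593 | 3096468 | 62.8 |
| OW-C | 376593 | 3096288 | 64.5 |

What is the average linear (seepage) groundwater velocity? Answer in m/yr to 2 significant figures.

Differences from OW-A: to OW-B (Δx, Δy, Δh) = (40, 65, -0.9); to OW-C = (40, -115, +0.8).
Determinant of the coordinate differences = 40·(-115) − 40·65 = -7200.
∂h/∂x = [(-0.9)·(-115) − (+0.8)·65] / -7200 = -0.007153
∂h/∂y = [40·(+0.8) − 40·(-0.9)] / -7200 = -0.009444
|∇h| = √(-0.007153² + -0.009444²) = 0.01185
Seepage velocity v = K·i/n = 0.27 × 0.01185 / 0.4 = 0.007999 m/day = 2.922 m/yr.

2.9 m/yr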